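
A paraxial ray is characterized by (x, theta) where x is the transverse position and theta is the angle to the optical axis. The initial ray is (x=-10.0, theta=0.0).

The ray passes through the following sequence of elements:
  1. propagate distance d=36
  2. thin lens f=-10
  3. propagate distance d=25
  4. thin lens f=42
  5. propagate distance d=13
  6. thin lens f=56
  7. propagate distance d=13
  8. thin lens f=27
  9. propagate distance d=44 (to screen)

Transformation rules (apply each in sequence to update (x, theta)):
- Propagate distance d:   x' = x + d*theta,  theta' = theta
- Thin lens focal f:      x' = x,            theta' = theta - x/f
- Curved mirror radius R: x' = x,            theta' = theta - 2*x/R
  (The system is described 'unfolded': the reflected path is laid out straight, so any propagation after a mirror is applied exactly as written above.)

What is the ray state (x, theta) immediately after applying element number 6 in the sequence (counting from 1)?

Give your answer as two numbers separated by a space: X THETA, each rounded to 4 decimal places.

Answer: -37.1667 0.4970

Derivation:
Initial: x=-10.0000 theta=0.0000
After 1 (propagate distance d=36): x=-10.0000 theta=0.0000
After 2 (thin lens f=-10): x=-10.0000 theta=-1.0000
After 3 (propagate distance d=25): x=-35.0000 theta=-1.0000
After 4 (thin lens f=42): x=-35.0000 theta=-1/6 (≈-0.1667)
After 5 (propagate distance d=13): x=-223/6 (≈-37.1667) theta=-1/6 (≈-0.1667)
After 6 (thin lens f=56): x=-223/6 (≈-37.1667) theta=167/336 (≈0.4970)
Rounded to 4 decimal places: x = -37.1667, theta = 0.4970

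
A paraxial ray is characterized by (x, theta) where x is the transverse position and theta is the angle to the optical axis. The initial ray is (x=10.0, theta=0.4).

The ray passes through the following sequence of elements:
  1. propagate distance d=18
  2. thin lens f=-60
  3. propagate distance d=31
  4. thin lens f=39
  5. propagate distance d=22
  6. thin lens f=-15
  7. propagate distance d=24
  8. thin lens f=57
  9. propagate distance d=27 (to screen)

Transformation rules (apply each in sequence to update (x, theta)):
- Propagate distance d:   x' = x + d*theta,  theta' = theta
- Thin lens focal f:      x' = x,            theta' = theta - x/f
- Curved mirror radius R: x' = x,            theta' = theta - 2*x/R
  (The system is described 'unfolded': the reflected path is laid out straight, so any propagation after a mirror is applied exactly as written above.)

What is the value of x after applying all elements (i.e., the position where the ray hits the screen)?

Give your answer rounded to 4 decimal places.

Initial: x=10.0000 theta=0.4000
After 1 (propagate distance d=18): x=17.2000 theta=0.4000
After 2 (thin lens f=-60): x=17.2000 theta=103/150 (≈0.6867)
After 3 (propagate distance d=31): x=5773/150 (≈38.4867) theta=103/150 (≈0.6867)
After 4 (thin lens f=39): x=5773/150 (≈38.4867) theta=-878/2925 (≈-0.3002)
After 5 (propagate distance d=22): x=37303/1170 (≈31.8829) theta=-878/2925 (≈-0.3002)
After 6 (thin lens f=-15): x=37303/1170 (≈31.8829) theta=6407/3510 (≈1.8254)
After 7 (propagate distance d=24): x=88559/1170 (≈75.6915) theta=6407/3510 (≈1.8254)
After 8 (thin lens f=57): x=88559/1170 (≈75.6915) theta=97/195 (≈0.4974)
After 9 (propagate distance d=27 (to screen)): x=8021/90 (≈89.1222) theta=97/195 (≈0.4974)
Rounded to 4 decimal places: x = 89.1222

Answer: 89.1222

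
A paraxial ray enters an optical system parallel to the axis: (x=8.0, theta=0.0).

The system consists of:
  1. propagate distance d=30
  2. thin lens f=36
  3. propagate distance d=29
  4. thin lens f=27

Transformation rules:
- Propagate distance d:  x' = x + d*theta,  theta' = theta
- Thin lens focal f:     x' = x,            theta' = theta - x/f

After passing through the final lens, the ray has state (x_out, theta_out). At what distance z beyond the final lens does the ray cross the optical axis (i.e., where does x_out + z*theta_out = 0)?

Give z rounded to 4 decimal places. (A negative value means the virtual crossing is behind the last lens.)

Initial: x=8.0000 theta=0.0000
After 1 (propagate distance d=30): x=8.0000 theta=0.0000
After 2 (thin lens f=36): x=8.0000 theta=-2/9 (≈-0.2222)
After 3 (propagate distance d=29): x=14/9 (≈1.5556) theta=-2/9 (≈-0.2222)
After 4 (thin lens f=27): x=14/9 (≈1.5556) theta=-68/243 (≈-0.2798)
z_focus = -x_out/theta_out = -(14/9)/(-68/243) = 189/34 ≈ 5.5588
Rounded to 4 decimal places: z = 5.5588

Answer: 5.5588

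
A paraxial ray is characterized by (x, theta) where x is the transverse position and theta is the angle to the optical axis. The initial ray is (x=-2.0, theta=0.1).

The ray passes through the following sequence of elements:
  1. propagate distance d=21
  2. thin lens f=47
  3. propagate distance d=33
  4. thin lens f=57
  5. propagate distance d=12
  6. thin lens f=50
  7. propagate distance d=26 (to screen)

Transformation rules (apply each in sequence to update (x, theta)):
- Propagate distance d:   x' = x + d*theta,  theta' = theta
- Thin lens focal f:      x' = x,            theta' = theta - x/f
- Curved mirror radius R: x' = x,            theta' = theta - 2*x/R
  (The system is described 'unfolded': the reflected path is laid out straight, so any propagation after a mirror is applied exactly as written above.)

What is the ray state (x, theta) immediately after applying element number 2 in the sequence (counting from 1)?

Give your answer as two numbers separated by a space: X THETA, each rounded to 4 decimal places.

Initial: x=-2.0000 theta=0.1000
After 1 (propagate distance d=21): x=0.1000 theta=0.1000
After 2 (thin lens f=47): x=0.1000 theta=23/235 (≈0.0979)
Rounded to 4 decimal places: x = 0.1000, theta = 0.0979

Answer: 0.1000 0.0979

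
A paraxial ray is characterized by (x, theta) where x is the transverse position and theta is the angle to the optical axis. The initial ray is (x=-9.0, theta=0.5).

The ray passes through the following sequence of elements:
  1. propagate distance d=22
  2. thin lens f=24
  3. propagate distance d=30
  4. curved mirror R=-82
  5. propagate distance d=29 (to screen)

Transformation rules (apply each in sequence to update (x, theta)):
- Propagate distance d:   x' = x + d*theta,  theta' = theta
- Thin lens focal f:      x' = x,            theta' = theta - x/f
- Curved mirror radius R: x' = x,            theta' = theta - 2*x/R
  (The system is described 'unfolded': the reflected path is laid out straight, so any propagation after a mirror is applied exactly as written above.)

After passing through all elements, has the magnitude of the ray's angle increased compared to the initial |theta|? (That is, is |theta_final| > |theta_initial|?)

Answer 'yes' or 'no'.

Answer: yes

Derivation:
Initial: x=-9.0000 theta=0.5000
After 1 (propagate distance d=22): x=2.0000 theta=0.5000
After 2 (thin lens f=24): x=2.0000 theta=5/12 (≈0.4167)
After 3 (propagate distance d=30): x=14.5000 theta=5/12 (≈0.4167)
After 4 (curved mirror R=-82): x=14.5000 theta=379/492 (≈0.7703)
After 5 (propagate distance d=29 (to screen)): x=18125/492 (≈36.8394) theta=379/492 (≈0.7703)
|theta_initial|=0.5000 |theta_final|=379/492 (≈0.7703) -> increased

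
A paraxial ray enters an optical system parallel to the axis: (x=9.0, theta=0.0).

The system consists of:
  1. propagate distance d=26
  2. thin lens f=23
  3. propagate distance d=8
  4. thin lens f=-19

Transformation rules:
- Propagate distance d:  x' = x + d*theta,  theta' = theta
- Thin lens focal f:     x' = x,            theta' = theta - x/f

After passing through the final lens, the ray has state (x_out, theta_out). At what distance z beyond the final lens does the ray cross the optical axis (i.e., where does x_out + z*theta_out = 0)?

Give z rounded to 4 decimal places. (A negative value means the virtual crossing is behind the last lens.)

Initial: x=9.0000 theta=0.0000
After 1 (propagate distance d=26): x=9.0000 theta=0.0000
After 2 (thin lens f=23): x=9.0000 theta=-9/23 (≈-0.3913)
After 3 (propagate distance d=8): x=135/23 (≈5.8696) theta=-9/23 (≈-0.3913)
After 4 (thin lens f=-19): x=135/23 (≈5.8696) theta=-36/437 (≈-0.0824)
z_focus = -x_out/theta_out = -(135/23)/(-36/437) = 71.2500
Rounded to 4 decimal places: z = 71.2500

Answer: 71.2500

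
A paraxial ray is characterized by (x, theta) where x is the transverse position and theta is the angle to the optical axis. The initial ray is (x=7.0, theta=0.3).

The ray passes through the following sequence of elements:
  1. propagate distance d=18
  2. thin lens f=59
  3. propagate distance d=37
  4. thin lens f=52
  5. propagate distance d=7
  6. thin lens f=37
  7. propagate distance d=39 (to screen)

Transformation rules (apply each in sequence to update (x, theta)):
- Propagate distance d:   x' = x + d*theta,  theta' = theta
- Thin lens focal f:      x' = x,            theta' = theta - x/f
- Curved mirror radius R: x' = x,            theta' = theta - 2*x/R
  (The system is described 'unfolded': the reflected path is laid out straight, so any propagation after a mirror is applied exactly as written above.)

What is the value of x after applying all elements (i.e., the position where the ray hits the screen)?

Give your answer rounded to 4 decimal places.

Initial: x=7.0000 theta=0.3000
After 1 (propagate distance d=18): x=12.4000 theta=0.3000
After 2 (thin lens f=59): x=12.4000 theta=53/590 (≈0.0898)
After 3 (propagate distance d=37): x=9277/590 (≈15.7237) theta=53/590 (≈0.0898)
After 4 (thin lens f=52): x=9277/590 (≈15.7237) theta=-6521/30680 (≈-0.2125)
After 5 (propagate distance d=7): x=436757/30680 (≈14.2359) theta=-6521/30680 (≈-0.2125)
After 6 (thin lens f=37): x=436757/30680 (≈14.2359) theta=-339017/567580 (≈-0.5973)
After 7 (propagate distance d=39 (to screen)): x=-10283317/1135160 (≈-9.0589) theta=-339017/567580 (≈-0.5973)
Rounded to 4 decimal places: x = -9.0589

Answer: -9.0589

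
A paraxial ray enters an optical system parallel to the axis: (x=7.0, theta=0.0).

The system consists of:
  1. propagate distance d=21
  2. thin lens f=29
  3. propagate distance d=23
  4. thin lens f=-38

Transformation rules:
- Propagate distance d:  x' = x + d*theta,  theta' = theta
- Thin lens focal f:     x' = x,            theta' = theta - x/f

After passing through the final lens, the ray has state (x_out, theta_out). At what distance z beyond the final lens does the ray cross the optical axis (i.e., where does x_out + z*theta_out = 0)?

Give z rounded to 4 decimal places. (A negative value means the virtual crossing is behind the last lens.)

Initial: x=7.0000 theta=0.0000
After 1 (propagate distance d=21): x=7.0000 theta=0.0000
After 2 (thin lens f=29): x=7.0000 theta=-7/29 (≈-0.2414)
After 3 (propagate distance d=23): x=42/29 (≈1.4483) theta=-7/29 (≈-0.2414)
After 4 (thin lens f=-38): x=42/29 (≈1.4483) theta=-112/551 (≈-0.2033)
z_focus = -x_out/theta_out = -(42/29)/(-112/551) = 7.1250
Rounded to 4 decimal places: z = 7.1250

Answer: 7.1250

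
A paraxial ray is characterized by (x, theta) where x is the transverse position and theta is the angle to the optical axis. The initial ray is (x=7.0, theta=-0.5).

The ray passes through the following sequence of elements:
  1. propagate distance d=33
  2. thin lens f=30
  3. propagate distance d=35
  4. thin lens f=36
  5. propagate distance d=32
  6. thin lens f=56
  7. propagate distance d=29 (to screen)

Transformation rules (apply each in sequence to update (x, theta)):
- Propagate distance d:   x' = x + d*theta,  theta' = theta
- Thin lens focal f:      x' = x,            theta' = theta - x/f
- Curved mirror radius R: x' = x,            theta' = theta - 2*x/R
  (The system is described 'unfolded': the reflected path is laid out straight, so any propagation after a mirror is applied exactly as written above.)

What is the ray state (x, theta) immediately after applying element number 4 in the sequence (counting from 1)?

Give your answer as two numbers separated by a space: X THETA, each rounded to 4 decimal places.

Answer: -15.9167 0.2588

Derivation:
Initial: x=7.0000 theta=-0.5000
After 1 (propagate distance d=33): x=-9.5000 theta=-0.5000
After 2 (thin lens f=30): x=-9.5000 theta=-11/60 (≈-0.1833)
After 3 (propagate distance d=35): x=-191/12 (≈-15.9167) theta=-11/60 (≈-0.1833)
After 4 (thin lens f=36): x=-191/12 (≈-15.9167) theta=559/2160 (≈0.2588)
Rounded to 4 decimal places: x = -15.9167, theta = 0.2588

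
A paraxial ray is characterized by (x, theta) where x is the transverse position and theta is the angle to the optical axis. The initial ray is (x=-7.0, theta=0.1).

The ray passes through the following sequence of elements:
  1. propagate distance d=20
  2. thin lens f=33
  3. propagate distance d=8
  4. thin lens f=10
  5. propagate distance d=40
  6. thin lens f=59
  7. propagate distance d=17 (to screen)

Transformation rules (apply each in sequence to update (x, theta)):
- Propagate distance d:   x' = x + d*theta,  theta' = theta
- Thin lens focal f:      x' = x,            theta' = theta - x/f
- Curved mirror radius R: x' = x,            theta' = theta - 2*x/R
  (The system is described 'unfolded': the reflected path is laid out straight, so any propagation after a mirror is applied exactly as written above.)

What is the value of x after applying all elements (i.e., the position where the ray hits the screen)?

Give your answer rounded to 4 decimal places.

Initial: x=-7.0000 theta=0.1000
After 1 (propagate distance d=20): x=-5.0000 theta=0.1000
After 2 (thin lens f=33): x=-5.0000 theta=83/330 (≈0.2515)
After 3 (propagate distance d=8): x=-493/165 (≈-2.9879) theta=83/330 (≈0.2515)
After 4 (thin lens f=10): x=-493/165 (≈-2.9879) theta=454/825 (≈0.5503)
After 5 (propagate distance d=40): x=3139/165 (≈19.0242) theta=454/825 (≈0.5503)
After 6 (thin lens f=59): x=3139/165 (≈19.0242) theta=3697/16225 (≈0.2279)
After 7 (propagate distance d=17 (to screen)): x=1114552/48675 (≈22.8978) theta=3697/16225 (≈0.2279)
Rounded to 4 decimal places: x = 22.8978

Answer: 22.8978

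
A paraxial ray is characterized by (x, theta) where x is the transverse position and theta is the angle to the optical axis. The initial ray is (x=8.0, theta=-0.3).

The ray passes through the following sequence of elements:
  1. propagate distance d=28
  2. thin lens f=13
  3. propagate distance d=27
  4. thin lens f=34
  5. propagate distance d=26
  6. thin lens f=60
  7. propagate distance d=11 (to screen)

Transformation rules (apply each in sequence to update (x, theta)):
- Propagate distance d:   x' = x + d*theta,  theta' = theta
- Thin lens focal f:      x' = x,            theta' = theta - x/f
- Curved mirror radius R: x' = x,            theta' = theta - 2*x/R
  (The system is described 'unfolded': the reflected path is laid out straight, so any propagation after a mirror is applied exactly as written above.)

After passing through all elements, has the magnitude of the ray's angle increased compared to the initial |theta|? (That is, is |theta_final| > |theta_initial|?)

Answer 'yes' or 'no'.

Answer: no

Derivation:
Initial: x=8.0000 theta=-0.3000
After 1 (propagate distance d=28): x=-0.4000 theta=-0.3000
After 2 (thin lens f=13): x=-0.4000 theta=-7/26 (≈-0.2692)
After 3 (propagate distance d=27): x=-997/130 (≈-7.6692) theta=-7/26 (≈-0.2692)
After 4 (thin lens f=34): x=-997/130 (≈-7.6692) theta=-193/4420 (≈-0.0437)
After 5 (propagate distance d=26): x=-9729/1105 (≈-8.8045) theta=-193/4420 (≈-0.0437)
After 6 (thin lens f=60): x=-9729/1105 (≈-8.8045) theta=67/650 (≈0.1031)
After 7 (propagate distance d=11 (to screen)): x=-84761/11050 (≈-7.6707) theta=67/650 (≈0.1031)
|theta_initial|=0.3000 |theta_final|=67/650 (≈0.1031) -> not increased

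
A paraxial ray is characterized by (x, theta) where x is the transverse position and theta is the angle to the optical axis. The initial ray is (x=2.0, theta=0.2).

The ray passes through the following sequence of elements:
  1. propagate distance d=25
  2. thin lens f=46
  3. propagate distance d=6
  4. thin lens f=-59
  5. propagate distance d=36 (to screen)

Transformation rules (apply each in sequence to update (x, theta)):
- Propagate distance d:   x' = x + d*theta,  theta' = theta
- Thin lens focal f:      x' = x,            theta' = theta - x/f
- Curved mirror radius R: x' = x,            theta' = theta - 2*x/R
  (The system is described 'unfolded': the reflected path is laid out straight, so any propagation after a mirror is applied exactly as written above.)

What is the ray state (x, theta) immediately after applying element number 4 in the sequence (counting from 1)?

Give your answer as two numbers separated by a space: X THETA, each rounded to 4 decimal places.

Answer: 7.2870 0.1713

Derivation:
Initial: x=2.0000 theta=0.2000
After 1 (propagate distance d=25): x=7.0000 theta=0.2000
After 2 (thin lens f=46): x=7.0000 theta=11/230 (≈0.0478)
After 3 (propagate distance d=6): x=838/115 (≈7.2870) theta=11/230 (≈0.0478)
After 4 (thin lens f=-59): x=838/115 (≈7.2870) theta=465/2714 (≈0.1713)
Rounded to 4 decimal places: x = 7.2870, theta = 0.1713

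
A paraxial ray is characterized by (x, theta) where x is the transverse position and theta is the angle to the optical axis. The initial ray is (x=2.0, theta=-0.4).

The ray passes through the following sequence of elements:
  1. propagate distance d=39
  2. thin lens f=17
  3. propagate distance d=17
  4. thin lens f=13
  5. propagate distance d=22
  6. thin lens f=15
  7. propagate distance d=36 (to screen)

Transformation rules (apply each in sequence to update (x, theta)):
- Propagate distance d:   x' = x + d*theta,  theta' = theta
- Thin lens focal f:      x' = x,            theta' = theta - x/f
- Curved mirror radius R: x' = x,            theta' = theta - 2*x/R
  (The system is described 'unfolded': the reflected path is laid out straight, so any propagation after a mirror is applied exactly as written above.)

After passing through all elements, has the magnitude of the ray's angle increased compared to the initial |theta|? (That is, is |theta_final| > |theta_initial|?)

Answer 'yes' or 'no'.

Answer: no

Derivation:
Initial: x=2.0000 theta=-0.4000
After 1 (propagate distance d=39): x=-13.6000 theta=-0.4000
After 2 (thin lens f=17): x=-13.6000 theta=0.4000
After 3 (propagate distance d=17): x=-6.8000 theta=0.4000
After 4 (thin lens f=13): x=-6.8000 theta=12/13 (≈0.9231)
After 5 (propagate distance d=22): x=878/65 (≈13.5077) theta=12/13 (≈0.9231)
After 6 (thin lens f=15): x=878/65 (≈13.5077) theta=22/975 (≈0.0226)
After 7 (propagate distance d=36 (to screen)): x=14.3200 theta=22/975 (≈0.0226)
|theta_initial|=0.4000 |theta_final|=22/975 (≈0.0226) -> not increased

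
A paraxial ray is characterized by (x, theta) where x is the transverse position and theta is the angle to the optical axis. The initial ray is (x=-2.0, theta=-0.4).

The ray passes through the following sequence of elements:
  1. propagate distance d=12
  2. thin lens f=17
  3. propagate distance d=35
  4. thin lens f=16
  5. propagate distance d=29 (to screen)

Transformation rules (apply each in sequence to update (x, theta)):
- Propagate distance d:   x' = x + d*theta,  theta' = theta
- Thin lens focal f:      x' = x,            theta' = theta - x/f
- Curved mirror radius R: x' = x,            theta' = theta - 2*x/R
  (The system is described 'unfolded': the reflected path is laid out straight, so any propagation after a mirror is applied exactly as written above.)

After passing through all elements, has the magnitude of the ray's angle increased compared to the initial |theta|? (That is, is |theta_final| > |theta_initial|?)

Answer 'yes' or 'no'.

Answer: yes

Derivation:
Initial: x=-2.0000 theta=-0.4000
After 1 (propagate distance d=12): x=-6.8000 theta=-0.4000
After 2 (thin lens f=17): x=-6.8000 theta=0.0000
After 3 (propagate distance d=35): x=-6.8000 theta=0.0000
After 4 (thin lens f=16): x=-6.8000 theta=0.4250
After 5 (propagate distance d=29 (to screen)): x=5.5250 theta=0.4250
|theta_initial|=0.4000 |theta_final|=0.4250 -> increased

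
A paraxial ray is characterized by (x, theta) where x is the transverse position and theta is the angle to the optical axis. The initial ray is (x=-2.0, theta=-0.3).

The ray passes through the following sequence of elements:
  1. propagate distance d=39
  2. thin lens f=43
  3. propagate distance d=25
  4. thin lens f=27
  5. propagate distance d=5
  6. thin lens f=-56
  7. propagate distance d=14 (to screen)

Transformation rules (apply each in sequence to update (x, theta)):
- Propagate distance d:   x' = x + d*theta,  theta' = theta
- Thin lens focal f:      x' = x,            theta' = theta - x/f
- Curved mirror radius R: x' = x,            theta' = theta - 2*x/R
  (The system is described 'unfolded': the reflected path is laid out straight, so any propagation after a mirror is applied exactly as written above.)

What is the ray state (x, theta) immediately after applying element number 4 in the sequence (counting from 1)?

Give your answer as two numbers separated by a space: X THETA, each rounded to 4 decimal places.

Initial: x=-2.0000 theta=-0.3000
After 1 (propagate distance d=39): x=-13.7000 theta=-0.3000
After 2 (thin lens f=43): x=-13.7000 theta=4/215 (≈0.0186)
After 3 (propagate distance d=25): x=-5691/430 (≈-13.2349) theta=4/215 (≈0.0186)
After 4 (thin lens f=27): x=-5691/430 (≈-13.2349) theta=1969/3870 (≈0.5088)
Rounded to 4 decimal places: x = -13.2349, theta = 0.5088

Answer: -13.2349 0.5088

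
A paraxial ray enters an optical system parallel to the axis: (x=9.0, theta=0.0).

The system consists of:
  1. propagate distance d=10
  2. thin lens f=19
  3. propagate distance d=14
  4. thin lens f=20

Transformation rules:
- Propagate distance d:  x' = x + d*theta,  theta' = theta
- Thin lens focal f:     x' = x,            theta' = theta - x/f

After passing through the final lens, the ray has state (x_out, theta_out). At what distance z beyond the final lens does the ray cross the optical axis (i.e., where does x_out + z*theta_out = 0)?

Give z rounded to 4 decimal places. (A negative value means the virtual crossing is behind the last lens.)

Initial: x=9.0000 theta=0.0000
After 1 (propagate distance d=10): x=9.0000 theta=0.0000
After 2 (thin lens f=19): x=9.0000 theta=-9/19 (≈-0.4737)
After 3 (propagate distance d=14): x=45/19 (≈2.3684) theta=-9/19 (≈-0.4737)
After 4 (thin lens f=20): x=45/19 (≈2.3684) theta=-45/76 (≈-0.5921)
z_focus = -x_out/theta_out = -(45/19)/(-45/76) = 4.0000
Rounded to 4 decimal places: z = 4.0000

Answer: 4.0000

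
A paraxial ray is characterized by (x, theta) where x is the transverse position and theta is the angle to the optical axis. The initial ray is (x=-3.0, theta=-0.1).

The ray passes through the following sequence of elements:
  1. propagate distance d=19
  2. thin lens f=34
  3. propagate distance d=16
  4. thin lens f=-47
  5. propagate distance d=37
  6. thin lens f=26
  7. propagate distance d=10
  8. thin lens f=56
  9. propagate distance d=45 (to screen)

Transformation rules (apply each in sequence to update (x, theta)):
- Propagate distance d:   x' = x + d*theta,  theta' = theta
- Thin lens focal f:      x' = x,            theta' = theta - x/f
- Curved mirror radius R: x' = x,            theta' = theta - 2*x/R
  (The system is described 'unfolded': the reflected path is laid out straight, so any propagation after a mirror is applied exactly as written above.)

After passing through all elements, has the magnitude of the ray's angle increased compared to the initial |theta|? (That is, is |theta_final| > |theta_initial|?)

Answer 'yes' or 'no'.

Answer: yes

Derivation:
Initial: x=-3.0000 theta=-0.1000
After 1 (propagate distance d=19): x=-4.9000 theta=-0.1000
After 2 (thin lens f=34): x=-4.9000 theta=3/68 (≈0.0441)
After 3 (propagate distance d=16): x=-713/170 (≈-4.1941) theta=3/68 (≈0.0441)
After 4 (thin lens f=-47): x=-713/170 (≈-4.1941) theta=-721/15980 (≈-0.0451)
After 5 (propagate distance d=37): x=-93699/15980 (≈-5.8635) theta=-721/15980 (≈-0.0451)
After 6 (thin lens f=26): x=-93699/15980 (≈-5.8635) theta=4409/24440 (≈0.1804)
After 7 (propagate distance d=10): x=-421661/103870 (≈-4.0595) theta=4409/24440 (≈0.1804)
After 8 (thin lens f=56): x=-421661/103870 (≈-4.0595) theta=1471003/5816720 (≈0.2529)
After 9 (propagate distance d=45 (to screen)): x=42582119/5816720 (≈7.3206) theta=1471003/5816720 (≈0.2529)
|theta_initial|=0.1000 |theta_final|=1471003/5816720 (≈0.2529) -> increased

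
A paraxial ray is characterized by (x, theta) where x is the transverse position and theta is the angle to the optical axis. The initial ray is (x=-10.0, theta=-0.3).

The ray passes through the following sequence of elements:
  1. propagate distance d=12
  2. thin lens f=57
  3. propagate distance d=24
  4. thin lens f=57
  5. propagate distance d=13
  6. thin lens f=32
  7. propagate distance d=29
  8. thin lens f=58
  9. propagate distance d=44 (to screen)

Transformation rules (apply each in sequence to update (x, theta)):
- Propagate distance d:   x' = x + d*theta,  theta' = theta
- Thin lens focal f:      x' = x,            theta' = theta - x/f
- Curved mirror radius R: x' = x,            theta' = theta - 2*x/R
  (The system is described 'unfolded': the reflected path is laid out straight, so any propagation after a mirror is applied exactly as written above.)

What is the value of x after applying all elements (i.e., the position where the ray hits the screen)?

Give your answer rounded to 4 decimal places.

Answer: 27.1709

Derivation:
Initial: x=-10.0000 theta=-0.3000
After 1 (propagate distance d=12): x=-13.6000 theta=-0.3000
After 2 (thin lens f=57): x=-13.6000 theta=-7/114 (≈-0.0614)
After 3 (propagate distance d=24): x=-1432/95 (≈-15.0737) theta=-7/114 (≈-0.0614)
After 4 (thin lens f=57): x=-1432/95 (≈-15.0737) theta=733/3610 (≈0.2030)
After 5 (propagate distance d=13): x=-44887/3610 (≈-12.4341) theta=733/3610 (≈0.2030)
After 6 (thin lens f=32): x=-44887/3610 (≈-12.4341) theta=3597/6080 (≈0.5916)
After 7 (propagate distance d=29): x=545563/115520 (≈4.7227) theta=3597/6080 (≈0.5916)
After 8 (thin lens f=58): x=545563/115520 (≈4.7227) theta=3418331/6700160 (≈0.5102)
After 9 (propagate distance d=44 (to screen)): x=91024609/3350080 (≈27.1709) theta=3418331/6700160 (≈0.5102)
Rounded to 4 decimal places: x = 27.1709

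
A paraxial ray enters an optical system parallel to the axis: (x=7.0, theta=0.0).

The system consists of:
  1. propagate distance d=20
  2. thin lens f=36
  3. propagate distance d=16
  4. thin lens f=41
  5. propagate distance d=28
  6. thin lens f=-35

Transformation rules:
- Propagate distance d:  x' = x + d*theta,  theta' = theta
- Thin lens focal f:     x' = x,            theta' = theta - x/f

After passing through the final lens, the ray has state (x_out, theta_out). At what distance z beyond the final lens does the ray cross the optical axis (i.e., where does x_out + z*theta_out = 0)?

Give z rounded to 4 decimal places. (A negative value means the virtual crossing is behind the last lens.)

Answer: -10.2812

Derivation:
Initial: x=7.0000 theta=0.0000
After 1 (propagate distance d=20): x=7.0000 theta=0.0000
After 2 (thin lens f=36): x=7.0000 theta=-7/36 (≈-0.1944)
After 3 (propagate distance d=16): x=35/9 (≈3.8889) theta=-7/36 (≈-0.1944)
After 4 (thin lens f=41): x=35/9 (≈3.8889) theta=-427/1476 (≈-0.2893)
After 5 (propagate distance d=28): x=-518/123 (≈-4.2114) theta=-427/1476 (≈-0.2893)
After 6 (thin lens f=-35): x=-518/123 (≈-4.2114) theta=-3023/7380 (≈-0.4096)
z_focus = -x_out/theta_out = -(-518/123)/(-3023/7380) = -31080/3023 ≈ -10.2812
Rounded to 4 decimal places: z = -10.2812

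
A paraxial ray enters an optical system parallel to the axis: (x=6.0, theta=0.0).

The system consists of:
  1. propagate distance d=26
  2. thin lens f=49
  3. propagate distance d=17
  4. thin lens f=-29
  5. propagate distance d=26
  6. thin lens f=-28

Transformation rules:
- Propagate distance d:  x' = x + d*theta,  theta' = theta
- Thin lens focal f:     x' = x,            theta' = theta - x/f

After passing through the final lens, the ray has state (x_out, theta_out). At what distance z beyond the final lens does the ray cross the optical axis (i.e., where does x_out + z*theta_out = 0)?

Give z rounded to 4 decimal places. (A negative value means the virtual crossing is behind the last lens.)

Initial: x=6.0000 theta=0.0000
After 1 (propagate distance d=26): x=6.0000 theta=0.0000
After 2 (thin lens f=49): x=6.0000 theta=-6/49 (≈-0.1224)
After 3 (propagate distance d=17): x=192/49 (≈3.9184) theta=-6/49 (≈-0.1224)
After 4 (thin lens f=-29): x=192/49 (≈3.9184) theta=18/1421 (≈0.0127)
After 5 (propagate distance d=26): x=6036/1421 (≈4.2477) theta=18/1421 (≈0.0127)
After 6 (thin lens f=-28): x=6036/1421 (≈4.2477) theta=1635/9947 (≈0.1644)
z_focus = -x_out/theta_out = -(6036/1421)/(1635/9947) = -14084/545 ≈ -25.8422
Rounded to 4 decimal places: z = -25.8422

Answer: -25.8422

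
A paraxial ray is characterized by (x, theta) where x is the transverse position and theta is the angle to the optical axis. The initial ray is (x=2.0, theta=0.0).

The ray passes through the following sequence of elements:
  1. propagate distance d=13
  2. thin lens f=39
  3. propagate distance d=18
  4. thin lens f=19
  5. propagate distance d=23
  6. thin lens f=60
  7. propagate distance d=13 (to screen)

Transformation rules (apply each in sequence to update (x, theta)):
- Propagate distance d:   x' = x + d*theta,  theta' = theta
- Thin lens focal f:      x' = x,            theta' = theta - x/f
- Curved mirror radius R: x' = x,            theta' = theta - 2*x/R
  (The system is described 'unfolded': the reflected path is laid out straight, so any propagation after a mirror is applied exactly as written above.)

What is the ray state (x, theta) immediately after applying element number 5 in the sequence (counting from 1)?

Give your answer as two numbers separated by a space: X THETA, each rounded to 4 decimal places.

Initial: x=2.0000 theta=0.0000
After 1 (propagate distance d=13): x=2.0000 theta=0.0000
After 2 (thin lens f=39): x=2.0000 theta=-2/39 (≈-0.0513)
After 3 (propagate distance d=18): x=14/13 (≈1.0769) theta=-2/39 (≈-0.0513)
After 4 (thin lens f=19): x=14/13 (≈1.0769) theta=-80/741 (≈-0.1080)
After 5 (propagate distance d=23): x=-1042/741 (≈-1.4062) theta=-80/741 (≈-0.1080)
Rounded to 4 decimal places: x = -1.4062, theta = -0.1080

Answer: -1.4062 -0.1080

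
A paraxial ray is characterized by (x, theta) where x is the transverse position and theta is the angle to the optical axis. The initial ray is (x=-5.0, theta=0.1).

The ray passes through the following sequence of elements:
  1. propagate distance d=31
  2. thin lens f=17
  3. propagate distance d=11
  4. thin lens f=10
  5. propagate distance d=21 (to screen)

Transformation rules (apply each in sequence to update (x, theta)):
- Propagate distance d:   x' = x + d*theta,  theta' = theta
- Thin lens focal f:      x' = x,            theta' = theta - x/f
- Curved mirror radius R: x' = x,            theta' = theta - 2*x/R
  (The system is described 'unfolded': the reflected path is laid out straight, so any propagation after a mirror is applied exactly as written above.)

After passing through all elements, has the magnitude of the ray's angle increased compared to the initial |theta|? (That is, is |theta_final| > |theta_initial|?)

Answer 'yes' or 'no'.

Answer: yes

Derivation:
Initial: x=-5.0000 theta=0.1000
After 1 (propagate distance d=31): x=-1.9000 theta=0.1000
After 2 (thin lens f=17): x=-1.9000 theta=18/85 (≈0.2118)
After 3 (propagate distance d=11): x=73/170 (≈0.4294) theta=18/85 (≈0.2118)
After 4 (thin lens f=10): x=73/170 (≈0.4294) theta=287/1700 (≈0.1688)
After 5 (propagate distance d=21 (to screen)): x=6757/1700 (≈3.9747) theta=287/1700 (≈0.1688)
|theta_initial|=0.1000 |theta_final|=287/1700 (≈0.1688) -> increased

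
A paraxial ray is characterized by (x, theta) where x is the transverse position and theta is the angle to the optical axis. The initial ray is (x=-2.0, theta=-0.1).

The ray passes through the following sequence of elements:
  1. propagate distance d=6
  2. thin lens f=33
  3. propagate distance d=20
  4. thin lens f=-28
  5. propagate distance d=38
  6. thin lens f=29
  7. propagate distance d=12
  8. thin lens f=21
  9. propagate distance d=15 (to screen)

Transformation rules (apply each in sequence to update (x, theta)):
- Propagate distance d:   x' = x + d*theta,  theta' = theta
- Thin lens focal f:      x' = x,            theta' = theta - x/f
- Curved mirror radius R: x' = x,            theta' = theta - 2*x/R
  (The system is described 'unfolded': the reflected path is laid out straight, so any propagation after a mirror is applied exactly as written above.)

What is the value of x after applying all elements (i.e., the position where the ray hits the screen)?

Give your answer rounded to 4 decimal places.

Answer: 0.3938

Derivation:
Initial: x=-2.0000 theta=-0.1000
After 1 (propagate distance d=6): x=-2.6000 theta=-0.1000
After 2 (thin lens f=33): x=-2.6000 theta=-7/330 (≈-0.0212)
After 3 (propagate distance d=20): x=-499/165 (≈-3.0242) theta=-7/330 (≈-0.0212)
After 4 (thin lens f=-28): x=-499/165 (≈-3.0242) theta=-199/1540 (≈-0.1292)
After 5 (propagate distance d=38): x=-18329/2310 (≈-7.9346) theta=-199/1540 (≈-0.1292)
After 6 (thin lens f=29): x=-18329/2310 (≈-7.9346) theta=3869/26796 (≈0.1444)
After 7 (propagate distance d=12): x=-59353/9570 (≈-6.2020) theta=3869/26796 (≈0.1444)
After 8 (thin lens f=21): x=-59353/9570 (≈-6.2020) theta=176741/401940 (≈0.4397)
After 9 (propagate distance d=15 (to screen)): x=52763/133980 (≈0.3938) theta=176741/401940 (≈0.4397)
Rounded to 4 decimal places: x = 0.3938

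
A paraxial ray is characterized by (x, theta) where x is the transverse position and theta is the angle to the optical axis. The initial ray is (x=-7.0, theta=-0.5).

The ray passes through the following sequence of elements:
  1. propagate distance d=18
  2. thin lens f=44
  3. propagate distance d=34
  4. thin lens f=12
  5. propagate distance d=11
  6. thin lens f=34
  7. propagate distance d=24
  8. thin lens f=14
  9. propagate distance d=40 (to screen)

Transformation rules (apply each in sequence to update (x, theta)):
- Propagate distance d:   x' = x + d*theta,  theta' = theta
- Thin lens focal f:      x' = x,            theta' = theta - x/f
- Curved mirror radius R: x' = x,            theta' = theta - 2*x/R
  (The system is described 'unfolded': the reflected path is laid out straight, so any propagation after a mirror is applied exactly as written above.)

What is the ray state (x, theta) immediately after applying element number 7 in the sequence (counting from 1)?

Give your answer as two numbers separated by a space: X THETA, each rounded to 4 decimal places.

Initial: x=-7.0000 theta=-0.5000
After 1 (propagate distance d=18): x=-16.0000 theta=-0.5000
After 2 (thin lens f=44): x=-16.0000 theta=-3/22 (≈-0.1364)
After 3 (propagate distance d=34): x=-227/11 (≈-20.6364) theta=-3/22 (≈-0.1364)
After 4 (thin lens f=12): x=-227/11 (≈-20.6364) theta=19/12 (≈1.5833)
After 5 (propagate distance d=11): x=-425/132 (≈-3.2197) theta=19/12 (≈1.5833)
After 6 (thin lens f=34): x=-425/132 (≈-3.2197) theta=443/264 (≈1.6780)
After 7 (propagate distance d=24): x=4891/132 (≈37.0530) theta=443/264 (≈1.6780)
Rounded to 4 decimal places: x = 37.0530, theta = 1.6780

Answer: 37.0530 1.6780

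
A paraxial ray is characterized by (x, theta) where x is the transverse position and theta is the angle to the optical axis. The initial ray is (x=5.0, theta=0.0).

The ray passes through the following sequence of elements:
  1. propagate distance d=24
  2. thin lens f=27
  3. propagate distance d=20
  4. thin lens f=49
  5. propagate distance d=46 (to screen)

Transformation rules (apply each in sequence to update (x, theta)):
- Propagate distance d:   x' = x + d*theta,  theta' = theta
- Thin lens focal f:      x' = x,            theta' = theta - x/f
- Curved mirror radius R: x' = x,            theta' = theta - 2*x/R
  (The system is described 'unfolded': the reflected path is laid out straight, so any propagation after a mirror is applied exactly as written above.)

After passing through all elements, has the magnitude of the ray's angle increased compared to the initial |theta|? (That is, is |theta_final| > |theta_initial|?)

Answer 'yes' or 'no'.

Answer: yes

Derivation:
Initial: x=5.0000 theta=0.0000
After 1 (propagate distance d=24): x=5.0000 theta=0.0000
After 2 (thin lens f=27): x=5.0000 theta=-5/27 (≈-0.1852)
After 3 (propagate distance d=20): x=35/27 (≈1.2963) theta=-5/27 (≈-0.1852)
After 4 (thin lens f=49): x=35/27 (≈1.2963) theta=-40/189 (≈-0.2116)
After 5 (propagate distance d=46 (to screen)): x=-1595/189 (≈-8.4392) theta=-40/189 (≈-0.2116)
|theta_initial|=0.0000 |theta_final|=40/189 (≈0.2116) -> increased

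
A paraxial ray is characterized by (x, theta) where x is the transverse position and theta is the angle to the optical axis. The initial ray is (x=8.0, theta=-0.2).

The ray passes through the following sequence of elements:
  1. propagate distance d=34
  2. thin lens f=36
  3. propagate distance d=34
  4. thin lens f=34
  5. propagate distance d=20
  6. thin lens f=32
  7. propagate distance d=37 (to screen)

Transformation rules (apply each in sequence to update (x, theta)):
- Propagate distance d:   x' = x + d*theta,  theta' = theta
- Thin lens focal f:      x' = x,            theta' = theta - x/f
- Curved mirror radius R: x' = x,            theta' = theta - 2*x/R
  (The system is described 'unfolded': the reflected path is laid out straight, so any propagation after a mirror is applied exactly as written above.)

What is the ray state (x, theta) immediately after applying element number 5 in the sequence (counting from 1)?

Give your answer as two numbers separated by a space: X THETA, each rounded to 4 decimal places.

Answer: -7.4392 -0.0353

Derivation:
Initial: x=8.0000 theta=-0.2000
After 1 (propagate distance d=34): x=1.2000 theta=-0.2000
After 2 (thin lens f=36): x=1.2000 theta=-7/30 (≈-0.2333)
After 3 (propagate distance d=34): x=-101/15 (≈-6.7333) theta=-7/30 (≈-0.2333)
After 4 (thin lens f=34): x=-101/15 (≈-6.7333) theta=-3/85 (≈-0.0353)
After 5 (propagate distance d=20): x=-1897/255 (≈-7.4392) theta=-3/85 (≈-0.0353)
Rounded to 4 decimal places: x = -7.4392, theta = -0.0353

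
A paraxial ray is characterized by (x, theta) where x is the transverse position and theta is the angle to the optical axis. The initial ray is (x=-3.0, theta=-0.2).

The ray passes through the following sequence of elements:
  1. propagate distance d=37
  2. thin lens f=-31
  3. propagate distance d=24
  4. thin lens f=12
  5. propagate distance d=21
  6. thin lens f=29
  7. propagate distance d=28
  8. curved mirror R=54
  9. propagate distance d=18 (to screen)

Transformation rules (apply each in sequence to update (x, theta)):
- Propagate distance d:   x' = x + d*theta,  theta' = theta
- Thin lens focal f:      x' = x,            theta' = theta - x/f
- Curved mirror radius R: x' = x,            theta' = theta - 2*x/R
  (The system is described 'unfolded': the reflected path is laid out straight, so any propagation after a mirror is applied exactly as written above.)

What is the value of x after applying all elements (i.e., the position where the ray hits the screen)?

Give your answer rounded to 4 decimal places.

Initial: x=-3.0000 theta=-0.2000
After 1 (propagate distance d=37): x=-10.4000 theta=-0.2000
After 2 (thin lens f=-31): x=-10.4000 theta=-83/155 (≈-0.5355)
After 3 (propagate distance d=24): x=-3604/155 (≈-23.2516) theta=-83/155 (≈-0.5355)
After 4 (thin lens f=12): x=-3604/155 (≈-23.2516) theta=652/465 (≈1.4022)
After 5 (propagate distance d=21): x=192/31 (≈6.1935) theta=652/465 (≈1.4022)
After 6 (thin lens f=29): x=192/31 (≈6.1935) theta=16028/13485 (≈1.1886)
After 7 (propagate distance d=28): x=532304/13485 (≈39.4738) theta=16028/13485 (≈1.1886)
After 8 (curved mirror R=54): x=532304/13485 (≈39.4738) theta=-99548/364095 (≈-0.2734)
After 9 (propagate distance d=18 (to screen)): x=1397816/40455 (≈34.5524) theta=-99548/364095 (≈-0.2734)
Rounded to 4 decimal places: x = 34.5524

Answer: 34.5524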